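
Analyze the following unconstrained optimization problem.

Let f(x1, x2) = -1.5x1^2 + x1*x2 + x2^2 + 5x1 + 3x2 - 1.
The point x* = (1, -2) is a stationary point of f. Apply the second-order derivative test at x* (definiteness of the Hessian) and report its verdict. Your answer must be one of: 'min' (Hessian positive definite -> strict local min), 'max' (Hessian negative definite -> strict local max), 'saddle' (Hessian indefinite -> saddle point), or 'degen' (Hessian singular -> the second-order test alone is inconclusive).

Compute the Hessian H = grad^2 f:
  H = [[-3, 1], [1, 2]]
Verify stationarity: grad f(x*) = H x* + g = (0, 0).
Eigenvalues of H: -3.1926, 2.1926.
Eigenvalues have mixed signs, so H is indefinite -> x* is a saddle point.

saddle


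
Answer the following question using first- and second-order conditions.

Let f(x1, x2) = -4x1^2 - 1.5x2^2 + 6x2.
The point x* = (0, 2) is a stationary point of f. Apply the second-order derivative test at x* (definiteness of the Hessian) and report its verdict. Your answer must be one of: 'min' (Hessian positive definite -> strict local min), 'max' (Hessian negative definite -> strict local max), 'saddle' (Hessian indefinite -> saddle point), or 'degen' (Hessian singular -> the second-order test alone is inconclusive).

Compute the Hessian H = grad^2 f:
  H = [[-8, 0], [0, -3]]
Verify stationarity: grad f(x*) = H x* + g = (0, 0).
Eigenvalues of H: -8, -3.
Both eigenvalues < 0, so H is negative definite -> x* is a strict local max.

max


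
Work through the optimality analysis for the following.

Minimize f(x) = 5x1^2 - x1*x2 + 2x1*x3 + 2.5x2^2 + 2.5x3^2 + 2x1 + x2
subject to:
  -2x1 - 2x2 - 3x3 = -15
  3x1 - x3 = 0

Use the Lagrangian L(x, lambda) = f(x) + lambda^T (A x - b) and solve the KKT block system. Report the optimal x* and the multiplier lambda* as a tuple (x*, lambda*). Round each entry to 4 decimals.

Form the Lagrangian:
  L(x, lambda) = (1/2) x^T Q x + c^T x + lambda^T (A x - b)
Stationarity (grad_x L = 0): Q x + c + A^T lambda = 0.
Primal feasibility: A x = b.

This gives the KKT block system:
  [ Q   A^T ] [ x     ]   [-c ]
  [ A    0  ] [ lambda ] = [ b ]

Solving the linear system:
  x*      = (0.9477, 2.2879, 2.843)
  lambda* = (5.7459, -1.1276)
  f(x*)   = 45.1859

x* = (0.9477, 2.2879, 2.843), lambda* = (5.7459, -1.1276)


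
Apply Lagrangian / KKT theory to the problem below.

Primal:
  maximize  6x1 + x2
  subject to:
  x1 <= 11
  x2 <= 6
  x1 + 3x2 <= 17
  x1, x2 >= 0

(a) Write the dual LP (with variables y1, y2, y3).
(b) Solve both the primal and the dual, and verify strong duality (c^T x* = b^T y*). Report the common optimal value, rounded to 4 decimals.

The standard primal-dual pair for 'max c^T x s.t. A x <= b, x >= 0' is:
  Dual:  min b^T y  s.t.  A^T y >= c,  y >= 0.

So the dual LP is:
  minimize  11y1 + 6y2 + 17y3
  subject to:
    y1 + y3 >= 6
    y2 + 3y3 >= 1
    y1, y2, y3 >= 0

Solving the primal: x* = (11, 2).
  primal value c^T x* = 68.
Solving the dual: y* = (5.6667, 0, 0.3333).
  dual value b^T y* = 68.
Strong duality: c^T x* = b^T y*. Confirmed.

68


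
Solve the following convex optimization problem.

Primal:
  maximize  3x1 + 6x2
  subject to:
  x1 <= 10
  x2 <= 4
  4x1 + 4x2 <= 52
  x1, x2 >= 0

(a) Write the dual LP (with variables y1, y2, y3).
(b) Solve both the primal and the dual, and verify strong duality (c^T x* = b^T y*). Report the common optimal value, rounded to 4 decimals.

The standard primal-dual pair for 'max c^T x s.t. A x <= b, x >= 0' is:
  Dual:  min b^T y  s.t.  A^T y >= c,  y >= 0.

So the dual LP is:
  minimize  10y1 + 4y2 + 52y3
  subject to:
    y1 + 4y3 >= 3
    y2 + 4y3 >= 6
    y1, y2, y3 >= 0

Solving the primal: x* = (9, 4).
  primal value c^T x* = 51.
Solving the dual: y* = (0, 3, 0.75).
  dual value b^T y* = 51.
Strong duality: c^T x* = b^T y*. Confirmed.

51


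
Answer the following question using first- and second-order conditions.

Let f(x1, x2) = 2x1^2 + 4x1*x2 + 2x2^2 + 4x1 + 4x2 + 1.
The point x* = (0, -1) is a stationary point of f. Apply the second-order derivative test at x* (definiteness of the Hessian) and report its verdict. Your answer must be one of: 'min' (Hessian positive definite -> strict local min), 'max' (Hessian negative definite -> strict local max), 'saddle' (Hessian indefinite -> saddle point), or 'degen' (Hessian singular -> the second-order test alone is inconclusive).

Compute the Hessian H = grad^2 f:
  H = [[4, 4], [4, 4]]
Verify stationarity: grad f(x*) = H x* + g = (0, 0).
Eigenvalues of H: 0, 8.
H has a zero eigenvalue (singular; positive semidefinite but not definite), so H is neither positive definite, negative definite, nor indefinite. The second-order test alone is inconclusive -> degen.
(Indeed, f is constant along the null direction of H through x*, so x* is not a strict local extremum.)

degen


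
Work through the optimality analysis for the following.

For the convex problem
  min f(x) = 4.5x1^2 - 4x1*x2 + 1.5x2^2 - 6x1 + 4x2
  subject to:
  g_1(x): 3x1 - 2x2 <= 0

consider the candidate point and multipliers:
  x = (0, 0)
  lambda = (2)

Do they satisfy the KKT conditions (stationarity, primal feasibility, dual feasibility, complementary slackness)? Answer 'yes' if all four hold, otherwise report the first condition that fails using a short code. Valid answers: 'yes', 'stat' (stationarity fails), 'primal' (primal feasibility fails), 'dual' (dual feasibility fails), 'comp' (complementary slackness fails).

Gradient of f: grad f(x) = Q x + c = (-6, 4)
Constraint values g_i(x) = a_i^T x - b_i:
  g_1((0, 0)) = 0
Stationarity residual: grad f(x) + sum_i lambda_i a_i = (0, 0)
  -> stationarity OK
Primal feasibility (all g_i <= 0): OK
Dual feasibility (all lambda_i >= 0): OK
Complementary slackness (lambda_i * g_i(x) = 0 for all i): OK

Verdict: yes, KKT holds.

yes


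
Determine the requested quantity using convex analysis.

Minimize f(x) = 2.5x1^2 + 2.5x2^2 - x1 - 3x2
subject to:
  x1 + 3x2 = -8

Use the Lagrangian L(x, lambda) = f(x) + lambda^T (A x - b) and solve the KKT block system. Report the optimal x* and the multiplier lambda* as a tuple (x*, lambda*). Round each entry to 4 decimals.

Form the Lagrangian:
  L(x, lambda) = (1/2) x^T Q x + c^T x + lambda^T (A x - b)
Stationarity (grad_x L = 0): Q x + c + A^T lambda = 0.
Primal feasibility: A x = b.

This gives the KKT block system:
  [ Q   A^T ] [ x     ]   [-c ]
  [ A    0  ] [ lambda ] = [ b ]

Solving the linear system:
  x*      = (-0.8, -2.4)
  lambda* = (5)
  f(x*)   = 24

x* = (-0.8, -2.4), lambda* = (5)


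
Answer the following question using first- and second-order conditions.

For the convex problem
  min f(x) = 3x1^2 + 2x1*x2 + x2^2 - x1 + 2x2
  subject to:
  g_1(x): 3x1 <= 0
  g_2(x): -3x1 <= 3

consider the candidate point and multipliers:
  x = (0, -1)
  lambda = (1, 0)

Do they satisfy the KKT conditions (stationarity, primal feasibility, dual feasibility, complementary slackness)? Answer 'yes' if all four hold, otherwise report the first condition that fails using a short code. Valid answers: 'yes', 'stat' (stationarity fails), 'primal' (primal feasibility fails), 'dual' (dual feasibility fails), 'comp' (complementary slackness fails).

Gradient of f: grad f(x) = Q x + c = (-3, 0)
Constraint values g_i(x) = a_i^T x - b_i:
  g_1((0, -1)) = 0
  g_2((0, -1)) = -3
Stationarity residual: grad f(x) + sum_i lambda_i a_i = (0, 0)
  -> stationarity OK
Primal feasibility (all g_i <= 0): OK
Dual feasibility (all lambda_i >= 0): OK
Complementary slackness (lambda_i * g_i(x) = 0 for all i): OK

Verdict: yes, KKT holds.

yes


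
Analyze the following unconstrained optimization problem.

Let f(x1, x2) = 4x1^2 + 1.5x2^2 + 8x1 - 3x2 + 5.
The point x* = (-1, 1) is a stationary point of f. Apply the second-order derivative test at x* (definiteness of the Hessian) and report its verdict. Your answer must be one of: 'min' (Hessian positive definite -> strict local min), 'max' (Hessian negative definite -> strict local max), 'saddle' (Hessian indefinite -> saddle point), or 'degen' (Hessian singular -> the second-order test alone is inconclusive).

Compute the Hessian H = grad^2 f:
  H = [[8, 0], [0, 3]]
Verify stationarity: grad f(x*) = H x* + g = (0, 0).
Eigenvalues of H: 3, 8.
Both eigenvalues > 0, so H is positive definite -> x* is a strict local min.

min


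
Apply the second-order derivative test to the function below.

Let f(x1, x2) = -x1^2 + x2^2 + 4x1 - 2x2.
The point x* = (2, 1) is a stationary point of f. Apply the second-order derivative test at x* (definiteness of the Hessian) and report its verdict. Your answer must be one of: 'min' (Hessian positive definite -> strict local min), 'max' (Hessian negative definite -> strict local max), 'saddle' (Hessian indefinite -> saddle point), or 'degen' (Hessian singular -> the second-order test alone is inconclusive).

Compute the Hessian H = grad^2 f:
  H = [[-2, 0], [0, 2]]
Verify stationarity: grad f(x*) = H x* + g = (0, 0).
Eigenvalues of H: -2, 2.
Eigenvalues have mixed signs, so H is indefinite -> x* is a saddle point.

saddle


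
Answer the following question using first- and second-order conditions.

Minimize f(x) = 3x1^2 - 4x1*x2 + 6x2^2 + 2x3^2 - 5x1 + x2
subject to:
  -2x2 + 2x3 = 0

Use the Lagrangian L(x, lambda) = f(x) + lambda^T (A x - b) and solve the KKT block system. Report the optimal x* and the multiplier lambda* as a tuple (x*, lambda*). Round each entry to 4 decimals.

Form the Lagrangian:
  L(x, lambda) = (1/2) x^T Q x + c^T x + lambda^T (A x - b)
Stationarity (grad_x L = 0): Q x + c + A^T lambda = 0.
Primal feasibility: A x = b.

This gives the KKT block system:
  [ Q   A^T ] [ x     ]   [-c ]
  [ A    0  ] [ lambda ] = [ b ]

Solving the linear system:
  x*      = (0.95, 0.175, 0.175)
  lambda* = (-0.35)
  f(x*)   = -2.2875

x* = (0.95, 0.175, 0.175), lambda* = (-0.35)


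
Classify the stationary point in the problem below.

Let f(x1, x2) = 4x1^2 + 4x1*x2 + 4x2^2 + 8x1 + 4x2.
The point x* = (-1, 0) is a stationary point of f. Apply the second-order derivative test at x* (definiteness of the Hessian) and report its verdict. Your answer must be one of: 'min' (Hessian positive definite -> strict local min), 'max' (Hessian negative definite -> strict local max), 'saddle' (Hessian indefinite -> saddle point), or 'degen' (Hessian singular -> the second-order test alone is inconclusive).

Compute the Hessian H = grad^2 f:
  H = [[8, 4], [4, 8]]
Verify stationarity: grad f(x*) = H x* + g = (0, 0).
Eigenvalues of H: 4, 12.
Both eigenvalues > 0, so H is positive definite -> x* is a strict local min.

min


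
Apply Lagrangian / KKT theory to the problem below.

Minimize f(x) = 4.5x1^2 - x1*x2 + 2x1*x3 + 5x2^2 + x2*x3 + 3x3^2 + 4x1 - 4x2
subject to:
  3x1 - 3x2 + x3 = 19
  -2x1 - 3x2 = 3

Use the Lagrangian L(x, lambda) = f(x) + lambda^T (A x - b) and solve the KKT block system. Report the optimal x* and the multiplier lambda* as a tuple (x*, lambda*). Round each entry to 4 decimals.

Form the Lagrangian:
  L(x, lambda) = (1/2) x^T Q x + c^T x + lambda^T (A x - b)
Stationarity (grad_x L = 0): Q x + c + A^T lambda = 0.
Primal feasibility: A x = b.

This gives the KKT block system:
  [ Q   A^T ] [ x     ]   [-c ]
  [ A    0  ] [ lambda ] = [ b ]

Solving the linear system:
  x*      = (2.901, -2.934, 1.4952)
  lambda* = (-11.8393, 0.2575)
  f(x*)   = 123.7572

x* = (2.901, -2.934, 1.4952), lambda* = (-11.8393, 0.2575)


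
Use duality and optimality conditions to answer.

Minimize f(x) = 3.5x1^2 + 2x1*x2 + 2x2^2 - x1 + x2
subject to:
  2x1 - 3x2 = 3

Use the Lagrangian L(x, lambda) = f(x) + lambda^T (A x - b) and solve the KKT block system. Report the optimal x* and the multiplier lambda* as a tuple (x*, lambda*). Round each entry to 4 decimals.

Form the Lagrangian:
  L(x, lambda) = (1/2) x^T Q x + c^T x + lambda^T (A x - b)
Stationarity (grad_x L = 0): Q x + c + A^T lambda = 0.
Primal feasibility: A x = b.

This gives the KKT block system:
  [ Q   A^T ] [ x     ]   [-c ]
  [ A    0  ] [ lambda ] = [ b ]

Solving the linear system:
  x*      = (0.4369, -0.7087)
  lambda* = (-0.3204)
  f(x*)   = -0.0922

x* = (0.4369, -0.7087), lambda* = (-0.3204)


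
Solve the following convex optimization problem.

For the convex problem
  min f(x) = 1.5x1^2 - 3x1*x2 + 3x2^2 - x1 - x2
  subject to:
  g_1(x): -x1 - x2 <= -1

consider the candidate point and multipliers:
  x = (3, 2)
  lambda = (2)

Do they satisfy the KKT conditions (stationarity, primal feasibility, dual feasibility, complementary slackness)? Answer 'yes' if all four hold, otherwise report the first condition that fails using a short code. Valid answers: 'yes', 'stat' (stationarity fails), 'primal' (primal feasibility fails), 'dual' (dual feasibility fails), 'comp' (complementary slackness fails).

Gradient of f: grad f(x) = Q x + c = (2, 2)
Constraint values g_i(x) = a_i^T x - b_i:
  g_1((3, 2)) = -4
Stationarity residual: grad f(x) + sum_i lambda_i a_i = (0, 0)
  -> stationarity OK
Primal feasibility (all g_i <= 0): OK
Dual feasibility (all lambda_i >= 0): OK
Complementary slackness (lambda_i * g_i(x) = 0 for all i): FAILS

Verdict: the first failing condition is complementary_slackness -> comp.

comp


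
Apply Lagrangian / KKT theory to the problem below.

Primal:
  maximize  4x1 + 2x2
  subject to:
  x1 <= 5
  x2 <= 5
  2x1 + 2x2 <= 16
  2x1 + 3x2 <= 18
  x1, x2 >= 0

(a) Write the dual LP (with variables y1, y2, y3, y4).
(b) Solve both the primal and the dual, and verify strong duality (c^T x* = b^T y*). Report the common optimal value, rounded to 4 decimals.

The standard primal-dual pair for 'max c^T x s.t. A x <= b, x >= 0' is:
  Dual:  min b^T y  s.t.  A^T y >= c,  y >= 0.

So the dual LP is:
  minimize  5y1 + 5y2 + 16y3 + 18y4
  subject to:
    y1 + 2y3 + 2y4 >= 4
    y2 + 2y3 + 3y4 >= 2
    y1, y2, y3, y4 >= 0

Solving the primal: x* = (5, 2.6667).
  primal value c^T x* = 25.3333.
Solving the dual: y* = (2.6667, 0, 0, 0.6667).
  dual value b^T y* = 25.3333.
Strong duality: c^T x* = b^T y*. Confirmed.

25.3333


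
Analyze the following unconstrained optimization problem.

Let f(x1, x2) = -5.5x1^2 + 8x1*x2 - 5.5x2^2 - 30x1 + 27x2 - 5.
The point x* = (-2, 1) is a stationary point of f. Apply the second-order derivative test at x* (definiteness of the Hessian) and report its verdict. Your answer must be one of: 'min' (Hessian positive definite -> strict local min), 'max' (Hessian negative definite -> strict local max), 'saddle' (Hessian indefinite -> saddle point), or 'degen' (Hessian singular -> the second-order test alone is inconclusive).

Compute the Hessian H = grad^2 f:
  H = [[-11, 8], [8, -11]]
Verify stationarity: grad f(x*) = H x* + g = (0, 0).
Eigenvalues of H: -19, -3.
Both eigenvalues < 0, so H is negative definite -> x* is a strict local max.

max


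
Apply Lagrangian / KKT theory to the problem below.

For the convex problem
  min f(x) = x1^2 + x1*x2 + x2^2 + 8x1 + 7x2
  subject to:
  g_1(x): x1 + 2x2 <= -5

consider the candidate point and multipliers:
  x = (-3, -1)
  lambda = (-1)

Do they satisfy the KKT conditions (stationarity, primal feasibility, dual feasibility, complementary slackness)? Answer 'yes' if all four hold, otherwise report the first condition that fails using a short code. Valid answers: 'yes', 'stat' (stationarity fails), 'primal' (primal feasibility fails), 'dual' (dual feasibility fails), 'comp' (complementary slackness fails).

Gradient of f: grad f(x) = Q x + c = (1, 2)
Constraint values g_i(x) = a_i^T x - b_i:
  g_1((-3, -1)) = 0
Stationarity residual: grad f(x) + sum_i lambda_i a_i = (0, 0)
  -> stationarity OK
Primal feasibility (all g_i <= 0): OK
Dual feasibility (all lambda_i >= 0): FAILS
Complementary slackness (lambda_i * g_i(x) = 0 for all i): OK

Verdict: the first failing condition is dual_feasibility -> dual.

dual


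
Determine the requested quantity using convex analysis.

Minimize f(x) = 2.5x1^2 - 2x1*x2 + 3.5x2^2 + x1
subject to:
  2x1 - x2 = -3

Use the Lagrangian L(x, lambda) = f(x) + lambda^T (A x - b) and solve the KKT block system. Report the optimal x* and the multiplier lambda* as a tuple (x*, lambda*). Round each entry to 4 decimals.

Form the Lagrangian:
  L(x, lambda) = (1/2) x^T Q x + c^T x + lambda^T (A x - b)
Stationarity (grad_x L = 0): Q x + c + A^T lambda = 0.
Primal feasibility: A x = b.

This gives the KKT block system:
  [ Q   A^T ] [ x     ]   [-c ]
  [ A    0  ] [ lambda ] = [ b ]

Solving the linear system:
  x*      = (-1.48, 0.04)
  lambda* = (3.24)
  f(x*)   = 4.12

x* = (-1.48, 0.04), lambda* = (3.24)


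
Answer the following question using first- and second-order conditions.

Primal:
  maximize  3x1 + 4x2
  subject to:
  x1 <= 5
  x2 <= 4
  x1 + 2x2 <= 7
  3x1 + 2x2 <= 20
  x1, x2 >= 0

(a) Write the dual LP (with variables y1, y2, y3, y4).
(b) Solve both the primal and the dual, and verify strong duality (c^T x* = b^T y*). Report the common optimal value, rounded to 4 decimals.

The standard primal-dual pair for 'max c^T x s.t. A x <= b, x >= 0' is:
  Dual:  min b^T y  s.t.  A^T y >= c,  y >= 0.

So the dual LP is:
  minimize  5y1 + 4y2 + 7y3 + 20y4
  subject to:
    y1 + y3 + 3y4 >= 3
    y2 + 2y3 + 2y4 >= 4
    y1, y2, y3, y4 >= 0

Solving the primal: x* = (5, 1).
  primal value c^T x* = 19.
Solving the dual: y* = (1, 0, 2, 0).
  dual value b^T y* = 19.
Strong duality: c^T x* = b^T y*. Confirmed.

19


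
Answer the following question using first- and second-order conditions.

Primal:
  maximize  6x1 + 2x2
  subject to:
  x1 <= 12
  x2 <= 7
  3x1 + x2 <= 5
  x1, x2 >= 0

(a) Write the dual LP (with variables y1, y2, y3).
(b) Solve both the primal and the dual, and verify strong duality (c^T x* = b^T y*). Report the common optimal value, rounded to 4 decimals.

The standard primal-dual pair for 'max c^T x s.t. A x <= b, x >= 0' is:
  Dual:  min b^T y  s.t.  A^T y >= c,  y >= 0.

So the dual LP is:
  minimize  12y1 + 7y2 + 5y3
  subject to:
    y1 + 3y3 >= 6
    y2 + y3 >= 2
    y1, y2, y3 >= 0

Solving the primal: x* = (1.6667, 0).
  primal value c^T x* = 10.
Solving the dual: y* = (0, 0, 2).
  dual value b^T y* = 10.
Strong duality: c^T x* = b^T y*. Confirmed.

10


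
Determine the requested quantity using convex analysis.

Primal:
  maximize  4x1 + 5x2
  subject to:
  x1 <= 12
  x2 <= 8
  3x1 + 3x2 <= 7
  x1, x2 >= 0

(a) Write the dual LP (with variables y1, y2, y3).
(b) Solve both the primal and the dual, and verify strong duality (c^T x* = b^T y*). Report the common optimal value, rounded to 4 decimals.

The standard primal-dual pair for 'max c^T x s.t. A x <= b, x >= 0' is:
  Dual:  min b^T y  s.t.  A^T y >= c,  y >= 0.

So the dual LP is:
  minimize  12y1 + 8y2 + 7y3
  subject to:
    y1 + 3y3 >= 4
    y2 + 3y3 >= 5
    y1, y2, y3 >= 0

Solving the primal: x* = (0, 2.3333).
  primal value c^T x* = 11.6667.
Solving the dual: y* = (0, 0, 1.6667).
  dual value b^T y* = 11.6667.
Strong duality: c^T x* = b^T y*. Confirmed.

11.6667


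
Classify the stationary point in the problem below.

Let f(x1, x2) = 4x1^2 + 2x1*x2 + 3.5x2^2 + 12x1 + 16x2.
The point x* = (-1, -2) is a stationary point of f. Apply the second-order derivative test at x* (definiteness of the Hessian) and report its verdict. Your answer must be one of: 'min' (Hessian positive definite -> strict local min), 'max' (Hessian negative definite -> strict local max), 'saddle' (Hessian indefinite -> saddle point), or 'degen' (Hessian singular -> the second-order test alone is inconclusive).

Compute the Hessian H = grad^2 f:
  H = [[8, 2], [2, 7]]
Verify stationarity: grad f(x*) = H x* + g = (0, 0).
Eigenvalues of H: 5.4384, 9.5616.
Both eigenvalues > 0, so H is positive definite -> x* is a strict local min.

min


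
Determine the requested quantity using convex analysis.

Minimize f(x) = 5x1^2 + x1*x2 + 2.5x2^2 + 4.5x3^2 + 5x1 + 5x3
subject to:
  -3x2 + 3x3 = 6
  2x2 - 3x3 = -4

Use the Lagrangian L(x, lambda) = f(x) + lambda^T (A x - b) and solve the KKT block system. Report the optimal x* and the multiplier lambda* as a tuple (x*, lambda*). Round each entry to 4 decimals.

Form the Lagrangian:
  L(x, lambda) = (1/2) x^T Q x + c^T x + lambda^T (A x - b)
Stationarity (grad_x L = 0): Q x + c + A^T lambda = 0.
Primal feasibility: A x = b.

This gives the KKT block system:
  [ Q   A^T ] [ x     ]   [-c ]
  [ A    0  ] [ lambda ] = [ b ]

Solving the linear system:
  x*      = (-0.3, -2, 0)
  lambda* = (-6.9667, -5.3)
  f(x*)   = 9.55

x* = (-0.3, -2, 0), lambda* = (-6.9667, -5.3)


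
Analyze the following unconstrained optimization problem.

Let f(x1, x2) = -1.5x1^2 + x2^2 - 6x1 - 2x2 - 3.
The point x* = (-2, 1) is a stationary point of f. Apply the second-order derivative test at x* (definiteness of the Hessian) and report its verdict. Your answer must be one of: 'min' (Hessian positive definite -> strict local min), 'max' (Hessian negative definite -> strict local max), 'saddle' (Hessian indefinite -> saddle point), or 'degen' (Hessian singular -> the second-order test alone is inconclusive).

Compute the Hessian H = grad^2 f:
  H = [[-3, 0], [0, 2]]
Verify stationarity: grad f(x*) = H x* + g = (0, 0).
Eigenvalues of H: -3, 2.
Eigenvalues have mixed signs, so H is indefinite -> x* is a saddle point.

saddle


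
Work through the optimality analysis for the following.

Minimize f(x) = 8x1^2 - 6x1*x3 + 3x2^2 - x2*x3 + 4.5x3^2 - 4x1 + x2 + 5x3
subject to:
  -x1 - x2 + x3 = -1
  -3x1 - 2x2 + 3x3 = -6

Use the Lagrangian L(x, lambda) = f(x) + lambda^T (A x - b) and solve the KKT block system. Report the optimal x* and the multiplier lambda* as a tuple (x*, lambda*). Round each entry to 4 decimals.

Form the Lagrangian:
  L(x, lambda) = (1/2) x^T Q x + c^T x + lambda^T (A x - b)
Stationarity (grad_x L = 0): Q x + c + A^T lambda = 0.
Primal feasibility: A x = b.

This gives the KKT block system:
  [ Q   A^T ] [ x     ]   [-c ]
  [ A    0  ] [ lambda ] = [ b ]

Solving the linear system:
  x*      = (0.6154, -3, -3.3846)
  lambda* = (-93.1538, 39.7692)
  f(x*)   = 61.5385

x* = (0.6154, -3, -3.3846), lambda* = (-93.1538, 39.7692)


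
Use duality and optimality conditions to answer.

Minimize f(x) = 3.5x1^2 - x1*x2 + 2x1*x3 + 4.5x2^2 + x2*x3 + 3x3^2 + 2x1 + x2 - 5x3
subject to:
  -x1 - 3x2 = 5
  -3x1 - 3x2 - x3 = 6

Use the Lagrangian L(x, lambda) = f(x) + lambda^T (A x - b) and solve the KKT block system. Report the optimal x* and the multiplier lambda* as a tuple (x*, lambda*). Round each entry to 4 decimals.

Form the Lagrangian:
  L(x, lambda) = (1/2) x^T Q x + c^T x + lambda^T (A x - b)
Stationarity (grad_x L = 0): Q x + c + A^T lambda = 0.
Primal feasibility: A x = b.

This gives the KKT block system:
  [ Q   A^T ] [ x     ]   [-c ]
  [ A    0  ] [ lambda ] = [ b ]

Solving the linear system:
  x*      = (-1.2308, -1.2564, 1.4615)
  lambda* = (-2.5897, 0.0513)
  f(x*)   = 0.8077

x* = (-1.2308, -1.2564, 1.4615), lambda* = (-2.5897, 0.0513)


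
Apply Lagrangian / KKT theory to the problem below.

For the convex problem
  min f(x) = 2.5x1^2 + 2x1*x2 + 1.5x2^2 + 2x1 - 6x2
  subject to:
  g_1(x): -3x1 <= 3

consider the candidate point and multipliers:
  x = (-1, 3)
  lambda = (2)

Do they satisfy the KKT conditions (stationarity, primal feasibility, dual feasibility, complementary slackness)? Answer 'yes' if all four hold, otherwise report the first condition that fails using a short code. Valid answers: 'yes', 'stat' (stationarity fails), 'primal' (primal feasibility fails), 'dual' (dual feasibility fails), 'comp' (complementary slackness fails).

Gradient of f: grad f(x) = Q x + c = (3, 1)
Constraint values g_i(x) = a_i^T x - b_i:
  g_1((-1, 3)) = 0
Stationarity residual: grad f(x) + sum_i lambda_i a_i = (-3, 1)
  -> stationarity FAILS
Primal feasibility (all g_i <= 0): OK
Dual feasibility (all lambda_i >= 0): OK
Complementary slackness (lambda_i * g_i(x) = 0 for all i): OK

Verdict: the first failing condition is stationarity -> stat.

stat


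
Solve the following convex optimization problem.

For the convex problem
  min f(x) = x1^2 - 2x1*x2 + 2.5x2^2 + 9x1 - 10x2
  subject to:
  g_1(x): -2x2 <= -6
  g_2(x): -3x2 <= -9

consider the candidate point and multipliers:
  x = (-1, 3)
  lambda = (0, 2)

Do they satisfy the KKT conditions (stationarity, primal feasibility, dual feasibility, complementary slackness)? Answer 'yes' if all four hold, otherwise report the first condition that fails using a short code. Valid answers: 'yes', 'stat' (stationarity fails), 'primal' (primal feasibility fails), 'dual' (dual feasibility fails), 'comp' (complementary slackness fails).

Gradient of f: grad f(x) = Q x + c = (1, 7)
Constraint values g_i(x) = a_i^T x - b_i:
  g_1((-1, 3)) = 0
  g_2((-1, 3)) = 0
Stationarity residual: grad f(x) + sum_i lambda_i a_i = (1, 1)
  -> stationarity FAILS
Primal feasibility (all g_i <= 0): OK
Dual feasibility (all lambda_i >= 0): OK
Complementary slackness (lambda_i * g_i(x) = 0 for all i): OK

Verdict: the first failing condition is stationarity -> stat.

stat


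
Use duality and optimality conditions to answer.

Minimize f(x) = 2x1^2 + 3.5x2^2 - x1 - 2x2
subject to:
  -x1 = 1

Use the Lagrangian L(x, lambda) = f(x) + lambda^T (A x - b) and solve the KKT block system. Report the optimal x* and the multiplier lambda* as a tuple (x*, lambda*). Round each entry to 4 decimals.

Form the Lagrangian:
  L(x, lambda) = (1/2) x^T Q x + c^T x + lambda^T (A x - b)
Stationarity (grad_x L = 0): Q x + c + A^T lambda = 0.
Primal feasibility: A x = b.

This gives the KKT block system:
  [ Q   A^T ] [ x     ]   [-c ]
  [ A    0  ] [ lambda ] = [ b ]

Solving the linear system:
  x*      = (-1, 0.2857)
  lambda* = (-5)
  f(x*)   = 2.7143

x* = (-1, 0.2857), lambda* = (-5)


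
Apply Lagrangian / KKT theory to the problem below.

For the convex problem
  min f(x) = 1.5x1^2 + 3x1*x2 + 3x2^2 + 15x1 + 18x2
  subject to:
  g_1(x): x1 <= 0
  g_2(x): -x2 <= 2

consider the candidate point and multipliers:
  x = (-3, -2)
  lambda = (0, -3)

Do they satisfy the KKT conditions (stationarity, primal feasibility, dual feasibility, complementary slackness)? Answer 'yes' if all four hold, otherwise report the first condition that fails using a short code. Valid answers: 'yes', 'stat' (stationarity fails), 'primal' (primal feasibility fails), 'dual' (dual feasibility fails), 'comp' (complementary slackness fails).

Gradient of f: grad f(x) = Q x + c = (0, -3)
Constraint values g_i(x) = a_i^T x - b_i:
  g_1((-3, -2)) = -3
  g_2((-3, -2)) = 0
Stationarity residual: grad f(x) + sum_i lambda_i a_i = (0, 0)
  -> stationarity OK
Primal feasibility (all g_i <= 0): OK
Dual feasibility (all lambda_i >= 0): FAILS
Complementary slackness (lambda_i * g_i(x) = 0 for all i): OK

Verdict: the first failing condition is dual_feasibility -> dual.

dual


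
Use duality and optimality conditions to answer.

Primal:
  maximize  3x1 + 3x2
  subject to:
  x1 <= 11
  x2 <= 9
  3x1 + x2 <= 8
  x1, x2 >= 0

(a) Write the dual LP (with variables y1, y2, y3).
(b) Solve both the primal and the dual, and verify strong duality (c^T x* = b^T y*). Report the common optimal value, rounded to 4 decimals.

The standard primal-dual pair for 'max c^T x s.t. A x <= b, x >= 0' is:
  Dual:  min b^T y  s.t.  A^T y >= c,  y >= 0.

So the dual LP is:
  minimize  11y1 + 9y2 + 8y3
  subject to:
    y1 + 3y3 >= 3
    y2 + y3 >= 3
    y1, y2, y3 >= 0

Solving the primal: x* = (0, 8).
  primal value c^T x* = 24.
Solving the dual: y* = (0, 0, 3).
  dual value b^T y* = 24.
Strong duality: c^T x* = b^T y*. Confirmed.

24


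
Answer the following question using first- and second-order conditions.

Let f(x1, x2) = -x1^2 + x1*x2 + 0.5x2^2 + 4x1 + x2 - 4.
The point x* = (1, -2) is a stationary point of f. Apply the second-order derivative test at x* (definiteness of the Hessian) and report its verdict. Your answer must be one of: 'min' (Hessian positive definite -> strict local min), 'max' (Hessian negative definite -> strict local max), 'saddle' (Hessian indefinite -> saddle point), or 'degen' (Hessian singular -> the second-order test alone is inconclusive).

Compute the Hessian H = grad^2 f:
  H = [[-2, 1], [1, 1]]
Verify stationarity: grad f(x*) = H x* + g = (0, 0).
Eigenvalues of H: -2.3028, 1.3028.
Eigenvalues have mixed signs, so H is indefinite -> x* is a saddle point.

saddle


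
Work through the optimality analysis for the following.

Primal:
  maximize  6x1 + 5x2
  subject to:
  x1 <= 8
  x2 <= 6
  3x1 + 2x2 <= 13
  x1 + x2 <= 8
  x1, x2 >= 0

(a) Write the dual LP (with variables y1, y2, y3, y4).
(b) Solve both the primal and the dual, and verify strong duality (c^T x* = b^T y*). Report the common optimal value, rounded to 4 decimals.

The standard primal-dual pair for 'max c^T x s.t. A x <= b, x >= 0' is:
  Dual:  min b^T y  s.t.  A^T y >= c,  y >= 0.

So the dual LP is:
  minimize  8y1 + 6y2 + 13y3 + 8y4
  subject to:
    y1 + 3y3 + y4 >= 6
    y2 + 2y3 + y4 >= 5
    y1, y2, y3, y4 >= 0

Solving the primal: x* = (0.3333, 6).
  primal value c^T x* = 32.
Solving the dual: y* = (0, 1, 2, 0).
  dual value b^T y* = 32.
Strong duality: c^T x* = b^T y*. Confirmed.

32


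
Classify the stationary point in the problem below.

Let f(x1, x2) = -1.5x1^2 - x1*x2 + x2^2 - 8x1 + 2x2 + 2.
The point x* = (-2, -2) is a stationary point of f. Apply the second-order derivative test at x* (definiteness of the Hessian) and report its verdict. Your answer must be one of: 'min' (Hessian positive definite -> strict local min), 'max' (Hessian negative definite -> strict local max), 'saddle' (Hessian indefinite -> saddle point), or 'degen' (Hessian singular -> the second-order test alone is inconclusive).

Compute the Hessian H = grad^2 f:
  H = [[-3, -1], [-1, 2]]
Verify stationarity: grad f(x*) = H x* + g = (0, 0).
Eigenvalues of H: -3.1926, 2.1926.
Eigenvalues have mixed signs, so H is indefinite -> x* is a saddle point.

saddle


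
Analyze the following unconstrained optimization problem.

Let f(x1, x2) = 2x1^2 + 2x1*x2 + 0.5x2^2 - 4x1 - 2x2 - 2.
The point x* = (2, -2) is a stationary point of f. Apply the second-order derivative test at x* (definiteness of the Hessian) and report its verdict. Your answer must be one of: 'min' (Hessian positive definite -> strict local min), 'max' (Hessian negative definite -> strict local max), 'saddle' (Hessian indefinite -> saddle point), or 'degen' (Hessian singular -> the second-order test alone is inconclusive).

Compute the Hessian H = grad^2 f:
  H = [[4, 2], [2, 1]]
Verify stationarity: grad f(x*) = H x* + g = (0, 0).
Eigenvalues of H: 0, 5.
H has a zero eigenvalue (singular; positive semidefinite but not definite), so H is neither positive definite, negative definite, nor indefinite. The second-order test alone is inconclusive -> degen.
(Indeed, f is constant along the null direction of H through x*, so x* is not a strict local extremum.)

degen


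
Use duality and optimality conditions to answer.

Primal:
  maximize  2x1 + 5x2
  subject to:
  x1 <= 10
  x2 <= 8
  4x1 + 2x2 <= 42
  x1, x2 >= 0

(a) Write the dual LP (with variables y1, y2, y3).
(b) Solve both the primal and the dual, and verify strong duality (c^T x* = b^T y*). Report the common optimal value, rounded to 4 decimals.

The standard primal-dual pair for 'max c^T x s.t. A x <= b, x >= 0' is:
  Dual:  min b^T y  s.t.  A^T y >= c,  y >= 0.

So the dual LP is:
  minimize  10y1 + 8y2 + 42y3
  subject to:
    y1 + 4y3 >= 2
    y2 + 2y3 >= 5
    y1, y2, y3 >= 0

Solving the primal: x* = (6.5, 8).
  primal value c^T x* = 53.
Solving the dual: y* = (0, 4, 0.5).
  dual value b^T y* = 53.
Strong duality: c^T x* = b^T y*. Confirmed.

53


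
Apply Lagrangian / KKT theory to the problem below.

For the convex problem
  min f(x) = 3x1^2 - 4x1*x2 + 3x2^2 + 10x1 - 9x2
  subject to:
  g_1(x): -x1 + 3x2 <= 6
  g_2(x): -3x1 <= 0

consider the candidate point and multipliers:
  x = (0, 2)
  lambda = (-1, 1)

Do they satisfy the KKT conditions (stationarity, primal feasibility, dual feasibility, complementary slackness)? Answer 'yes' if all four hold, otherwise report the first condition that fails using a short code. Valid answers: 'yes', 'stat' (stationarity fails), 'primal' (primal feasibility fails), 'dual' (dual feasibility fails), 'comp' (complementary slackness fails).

Gradient of f: grad f(x) = Q x + c = (2, 3)
Constraint values g_i(x) = a_i^T x - b_i:
  g_1((0, 2)) = 0
  g_2((0, 2)) = 0
Stationarity residual: grad f(x) + sum_i lambda_i a_i = (0, 0)
  -> stationarity OK
Primal feasibility (all g_i <= 0): OK
Dual feasibility (all lambda_i >= 0): FAILS
Complementary slackness (lambda_i * g_i(x) = 0 for all i): OK

Verdict: the first failing condition is dual_feasibility -> dual.

dual


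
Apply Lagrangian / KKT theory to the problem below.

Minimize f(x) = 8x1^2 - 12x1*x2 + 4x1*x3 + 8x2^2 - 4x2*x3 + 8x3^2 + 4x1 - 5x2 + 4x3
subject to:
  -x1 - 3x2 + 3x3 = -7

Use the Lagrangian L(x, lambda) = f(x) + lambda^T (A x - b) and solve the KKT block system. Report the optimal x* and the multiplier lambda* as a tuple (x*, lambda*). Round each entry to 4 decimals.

Form the Lagrangian:
  L(x, lambda) = (1/2) x^T Q x + c^T x + lambda^T (A x - b)
Stationarity (grad_x L = 0): Q x + c + A^T lambda = 0.
Primal feasibility: A x = b.

This gives the KKT block system:
  [ Q   A^T ] [ x     ]   [-c ]
  [ A    0  ] [ lambda ] = [ b ]

Solving the linear system:
  x*      = (1.0758, 1.3876, -0.5871)
  lambda* = (2.2135)
  f(x*)   = 5.2556

x* = (1.0758, 1.3876, -0.5871), lambda* = (2.2135)


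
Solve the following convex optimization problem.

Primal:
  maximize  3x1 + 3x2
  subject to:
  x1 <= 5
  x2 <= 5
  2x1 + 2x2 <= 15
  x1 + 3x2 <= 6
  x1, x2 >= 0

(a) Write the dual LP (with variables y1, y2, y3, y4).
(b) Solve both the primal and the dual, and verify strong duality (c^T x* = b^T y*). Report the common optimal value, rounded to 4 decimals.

The standard primal-dual pair for 'max c^T x s.t. A x <= b, x >= 0' is:
  Dual:  min b^T y  s.t.  A^T y >= c,  y >= 0.

So the dual LP is:
  minimize  5y1 + 5y2 + 15y3 + 6y4
  subject to:
    y1 + 2y3 + y4 >= 3
    y2 + 2y3 + 3y4 >= 3
    y1, y2, y3, y4 >= 0

Solving the primal: x* = (5, 0.3333).
  primal value c^T x* = 16.
Solving the dual: y* = (2, 0, 0, 1).
  dual value b^T y* = 16.
Strong duality: c^T x* = b^T y*. Confirmed.

16


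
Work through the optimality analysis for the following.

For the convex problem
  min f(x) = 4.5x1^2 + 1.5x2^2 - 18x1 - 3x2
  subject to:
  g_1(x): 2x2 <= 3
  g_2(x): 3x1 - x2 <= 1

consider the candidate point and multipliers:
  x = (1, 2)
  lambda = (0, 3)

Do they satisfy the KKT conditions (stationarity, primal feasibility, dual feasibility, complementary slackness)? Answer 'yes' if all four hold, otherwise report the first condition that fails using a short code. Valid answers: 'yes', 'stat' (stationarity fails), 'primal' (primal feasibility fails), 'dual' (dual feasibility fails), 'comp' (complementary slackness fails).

Gradient of f: grad f(x) = Q x + c = (-9, 3)
Constraint values g_i(x) = a_i^T x - b_i:
  g_1((1, 2)) = 1
  g_2((1, 2)) = 0
Stationarity residual: grad f(x) + sum_i lambda_i a_i = (0, 0)
  -> stationarity OK
Primal feasibility (all g_i <= 0): FAILS
Dual feasibility (all lambda_i >= 0): OK
Complementary slackness (lambda_i * g_i(x) = 0 for all i): OK

Verdict: the first failing condition is primal_feasibility -> primal.

primal


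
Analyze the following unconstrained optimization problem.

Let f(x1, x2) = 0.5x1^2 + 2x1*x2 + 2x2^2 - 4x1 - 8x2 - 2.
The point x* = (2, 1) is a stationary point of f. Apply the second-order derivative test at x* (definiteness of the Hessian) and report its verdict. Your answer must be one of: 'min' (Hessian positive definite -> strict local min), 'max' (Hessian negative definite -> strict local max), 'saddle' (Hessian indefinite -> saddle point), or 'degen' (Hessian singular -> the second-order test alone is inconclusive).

Compute the Hessian H = grad^2 f:
  H = [[1, 2], [2, 4]]
Verify stationarity: grad f(x*) = H x* + g = (0, 0).
Eigenvalues of H: 0, 5.
H has a zero eigenvalue (singular; positive semidefinite but not definite), so H is neither positive definite, negative definite, nor indefinite. The second-order test alone is inconclusive -> degen.
(Indeed, f is constant along the null direction of H through x*, so x* is not a strict local extremum.)

degen


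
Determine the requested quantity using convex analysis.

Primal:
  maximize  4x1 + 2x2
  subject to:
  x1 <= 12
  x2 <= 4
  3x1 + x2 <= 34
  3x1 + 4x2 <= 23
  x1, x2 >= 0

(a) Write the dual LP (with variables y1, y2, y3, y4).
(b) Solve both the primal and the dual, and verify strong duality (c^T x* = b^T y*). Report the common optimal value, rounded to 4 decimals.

The standard primal-dual pair for 'max c^T x s.t. A x <= b, x >= 0' is:
  Dual:  min b^T y  s.t.  A^T y >= c,  y >= 0.

So the dual LP is:
  minimize  12y1 + 4y2 + 34y3 + 23y4
  subject to:
    y1 + 3y3 + 3y4 >= 4
    y2 + y3 + 4y4 >= 2
    y1, y2, y3, y4 >= 0

Solving the primal: x* = (7.6667, 0).
  primal value c^T x* = 30.6667.
Solving the dual: y* = (0, 0, 0, 1.3333).
  dual value b^T y* = 30.6667.
Strong duality: c^T x* = b^T y*. Confirmed.

30.6667


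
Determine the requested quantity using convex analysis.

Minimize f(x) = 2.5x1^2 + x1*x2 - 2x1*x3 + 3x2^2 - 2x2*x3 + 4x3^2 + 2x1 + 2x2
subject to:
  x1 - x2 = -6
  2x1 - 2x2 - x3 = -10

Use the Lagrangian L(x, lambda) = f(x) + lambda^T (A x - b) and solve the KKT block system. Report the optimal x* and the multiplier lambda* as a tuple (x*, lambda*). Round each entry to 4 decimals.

Form the Lagrangian:
  L(x, lambda) = (1/2) x^T Q x + c^T x + lambda^T (A x - b)
Stationarity (grad_x L = 0): Q x + c + A^T lambda = 0.
Primal feasibility: A x = b.

This gives the KKT block system:
  [ Q   A^T ] [ x     ]   [-c ]
  [ A    0  ] [ lambda ] = [ b ]

Solving the linear system:
  x*      = (-4.1538, 1.8462, -2)
  lambda* = (35.6923, -11.3846)
  f(x*)   = 47.8462

x* = (-4.1538, 1.8462, -2), lambda* = (35.6923, -11.3846)


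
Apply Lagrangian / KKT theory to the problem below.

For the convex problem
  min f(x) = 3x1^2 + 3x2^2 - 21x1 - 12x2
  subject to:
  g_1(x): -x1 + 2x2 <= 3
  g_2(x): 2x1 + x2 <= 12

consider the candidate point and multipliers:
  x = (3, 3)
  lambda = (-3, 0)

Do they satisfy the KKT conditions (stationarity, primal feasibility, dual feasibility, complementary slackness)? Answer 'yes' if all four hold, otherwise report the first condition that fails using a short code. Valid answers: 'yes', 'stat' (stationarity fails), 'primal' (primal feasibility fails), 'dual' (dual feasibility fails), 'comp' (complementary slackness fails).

Gradient of f: grad f(x) = Q x + c = (-3, 6)
Constraint values g_i(x) = a_i^T x - b_i:
  g_1((3, 3)) = 0
  g_2((3, 3)) = -3
Stationarity residual: grad f(x) + sum_i lambda_i a_i = (0, 0)
  -> stationarity OK
Primal feasibility (all g_i <= 0): OK
Dual feasibility (all lambda_i >= 0): FAILS
Complementary slackness (lambda_i * g_i(x) = 0 for all i): OK

Verdict: the first failing condition is dual_feasibility -> dual.

dual


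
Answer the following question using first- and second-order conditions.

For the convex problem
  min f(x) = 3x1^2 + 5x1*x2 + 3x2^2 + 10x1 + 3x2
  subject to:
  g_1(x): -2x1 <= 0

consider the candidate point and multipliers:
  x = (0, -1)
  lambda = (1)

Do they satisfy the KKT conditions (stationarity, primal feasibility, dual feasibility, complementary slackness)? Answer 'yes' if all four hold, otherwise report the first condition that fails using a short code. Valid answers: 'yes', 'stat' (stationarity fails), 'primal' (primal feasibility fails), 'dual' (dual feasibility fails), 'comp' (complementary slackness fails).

Gradient of f: grad f(x) = Q x + c = (5, -3)
Constraint values g_i(x) = a_i^T x - b_i:
  g_1((0, -1)) = 0
Stationarity residual: grad f(x) + sum_i lambda_i a_i = (3, -3)
  -> stationarity FAILS
Primal feasibility (all g_i <= 0): OK
Dual feasibility (all lambda_i >= 0): OK
Complementary slackness (lambda_i * g_i(x) = 0 for all i): OK

Verdict: the first failing condition is stationarity -> stat.

stat


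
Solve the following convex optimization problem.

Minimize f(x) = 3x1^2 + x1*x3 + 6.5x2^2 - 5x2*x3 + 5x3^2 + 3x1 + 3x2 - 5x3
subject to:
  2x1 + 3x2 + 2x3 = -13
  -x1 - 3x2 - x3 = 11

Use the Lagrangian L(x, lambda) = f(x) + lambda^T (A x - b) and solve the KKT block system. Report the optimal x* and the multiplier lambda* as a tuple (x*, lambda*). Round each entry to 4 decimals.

Form the Lagrangian:
  L(x, lambda) = (1/2) x^T Q x + c^T x + lambda^T (A x - b)
Stationarity (grad_x L = 0): Q x + c + A^T lambda = 0.
Primal feasibility: A x = b.

This gives the KKT block system:
  [ Q   A^T ] [ x     ]   [-c ]
  [ A    0  ] [ lambda ] = [ b ]

Solving the linear system:
  x*      = (-0.7857, -3, -1.2143)
  lambda* = (-7.0476, -17.0238)
  f(x*)   = 45.1786

x* = (-0.7857, -3, -1.2143), lambda* = (-7.0476, -17.0238)
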